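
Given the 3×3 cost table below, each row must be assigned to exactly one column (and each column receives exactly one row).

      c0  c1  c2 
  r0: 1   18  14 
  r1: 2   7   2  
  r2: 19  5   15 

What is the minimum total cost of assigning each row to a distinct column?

optimal assignment: row0→col0 (cost 1), row1→col2 (cost 2), row2→col1 (cost 5)
total = 1 + 2 + 5 = 8

Minimum assignment cost: 8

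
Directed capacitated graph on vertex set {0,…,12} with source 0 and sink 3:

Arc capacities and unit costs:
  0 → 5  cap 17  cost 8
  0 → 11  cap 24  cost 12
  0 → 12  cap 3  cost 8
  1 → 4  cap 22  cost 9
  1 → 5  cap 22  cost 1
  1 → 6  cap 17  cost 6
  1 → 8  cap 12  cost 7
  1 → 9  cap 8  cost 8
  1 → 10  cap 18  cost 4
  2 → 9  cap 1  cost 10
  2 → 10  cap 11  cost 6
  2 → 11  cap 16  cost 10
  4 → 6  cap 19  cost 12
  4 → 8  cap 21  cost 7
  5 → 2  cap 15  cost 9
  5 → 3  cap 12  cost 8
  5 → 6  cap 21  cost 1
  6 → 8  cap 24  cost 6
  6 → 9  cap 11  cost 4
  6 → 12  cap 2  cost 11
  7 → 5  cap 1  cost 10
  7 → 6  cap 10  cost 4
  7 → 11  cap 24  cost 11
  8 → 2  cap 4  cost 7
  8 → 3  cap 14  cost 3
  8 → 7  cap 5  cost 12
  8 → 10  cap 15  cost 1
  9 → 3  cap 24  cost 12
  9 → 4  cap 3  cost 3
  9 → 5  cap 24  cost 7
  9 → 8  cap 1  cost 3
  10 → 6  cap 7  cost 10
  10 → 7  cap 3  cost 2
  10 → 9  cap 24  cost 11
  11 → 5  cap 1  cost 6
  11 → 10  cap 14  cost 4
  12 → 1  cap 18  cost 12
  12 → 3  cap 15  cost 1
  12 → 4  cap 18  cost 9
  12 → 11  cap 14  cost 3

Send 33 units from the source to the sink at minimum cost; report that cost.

Minimum cost for 33 units: 757

shortest-cost path #1: 0→12→3 push 3 @ unit cost 9 (adds 27)
shortest-cost path #2: 0→5→3 push 12 @ unit cost 16 (adds 192)
shortest-cost path #3: 0→5→6→8→3 push 5 @ unit cost 18 (adds 90)
shortest-cost path #4: 0→11→5→6→8→3 push 1 @ unit cost 28 (adds 28)
shortest-cost path #5: 0→11→10→7→6→8→3 push 3 @ unit cost 31 (adds 93)
shortest-cost path #6: 0→11→10→9→8→3 push 1 @ unit cost 33 (adds 33)
shortest-cost path #7: 0→11→10→6→8→3 push 4 @ unit cost 35 (adds 140)
shortest-cost path #8: 0→11→10→6→12→3 push 2 @ unit cost 38 (adds 76)
shortest-cost path #9: 0→11→10→9→3 push 2 @ unit cost 39 (adds 78)
total cost = 757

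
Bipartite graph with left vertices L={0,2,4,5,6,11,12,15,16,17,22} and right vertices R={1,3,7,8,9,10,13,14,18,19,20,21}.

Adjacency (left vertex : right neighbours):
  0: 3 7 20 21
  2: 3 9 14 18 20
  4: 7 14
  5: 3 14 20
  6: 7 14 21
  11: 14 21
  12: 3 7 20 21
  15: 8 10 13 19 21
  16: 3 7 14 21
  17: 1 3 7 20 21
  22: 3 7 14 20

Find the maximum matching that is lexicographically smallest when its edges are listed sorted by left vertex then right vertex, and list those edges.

|M| = 8 (so the lex-smallest maximum matching has 8 edges)
process left vertices in ascending order; for each, take the smallest-labelled available neighbour that still permits 8 edges overall, or leave it unmatched if none does
lex-smallest matching: {0-3, 2-9, 4-7, 5-14, 6-21, 12-20, 15-8, 17-1}

Lex-smallest maximum matching: {(0,3), (2,9), (4,7), (5,14), (6,21), (12,20), (15,8), (17,1)}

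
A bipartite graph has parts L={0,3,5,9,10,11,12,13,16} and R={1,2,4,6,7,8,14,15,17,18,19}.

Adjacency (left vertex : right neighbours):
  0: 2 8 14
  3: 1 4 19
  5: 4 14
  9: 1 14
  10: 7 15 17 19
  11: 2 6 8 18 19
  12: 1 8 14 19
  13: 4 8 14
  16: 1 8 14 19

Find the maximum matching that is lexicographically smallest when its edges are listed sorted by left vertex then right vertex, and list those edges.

Lex-smallest maximum matching: {(0,2), (3,1), (5,4), (9,14), (10,7), (11,6), (12,8), (16,19)}

|M| = 8 (so the lex-smallest maximum matching has 8 edges)
process left vertices in ascending order; for each, take the smallest-labelled available neighbour that still permits 8 edges overall, or leave it unmatched if none does
lex-smallest matching: {0-2, 3-1, 5-4, 9-14, 10-7, 11-6, 12-8, 16-19}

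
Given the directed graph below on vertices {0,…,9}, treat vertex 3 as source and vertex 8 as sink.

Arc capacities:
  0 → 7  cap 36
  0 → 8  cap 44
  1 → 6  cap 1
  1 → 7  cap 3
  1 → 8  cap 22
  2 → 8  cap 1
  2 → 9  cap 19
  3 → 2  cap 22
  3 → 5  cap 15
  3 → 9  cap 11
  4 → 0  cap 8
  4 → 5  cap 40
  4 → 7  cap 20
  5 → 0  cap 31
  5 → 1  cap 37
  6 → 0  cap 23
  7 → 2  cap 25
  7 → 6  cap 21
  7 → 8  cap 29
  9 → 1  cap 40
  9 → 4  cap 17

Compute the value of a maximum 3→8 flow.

augment #1: 3→2→8 bottleneck 1, total now 1
augment #2: 3→5→0→8 bottleneck 15, total now 16
augment #3: 3→9→1→8 bottleneck 11, total now 27
augment #4: 3→2→9→1→8 bottleneck 11, total now 38
augment #5: 3→2→9→1→7→8 bottleneck 3, total now 41
augment #6: 3→2→9→4→0→8 bottleneck 5, total now 46

Maximum flow value: 46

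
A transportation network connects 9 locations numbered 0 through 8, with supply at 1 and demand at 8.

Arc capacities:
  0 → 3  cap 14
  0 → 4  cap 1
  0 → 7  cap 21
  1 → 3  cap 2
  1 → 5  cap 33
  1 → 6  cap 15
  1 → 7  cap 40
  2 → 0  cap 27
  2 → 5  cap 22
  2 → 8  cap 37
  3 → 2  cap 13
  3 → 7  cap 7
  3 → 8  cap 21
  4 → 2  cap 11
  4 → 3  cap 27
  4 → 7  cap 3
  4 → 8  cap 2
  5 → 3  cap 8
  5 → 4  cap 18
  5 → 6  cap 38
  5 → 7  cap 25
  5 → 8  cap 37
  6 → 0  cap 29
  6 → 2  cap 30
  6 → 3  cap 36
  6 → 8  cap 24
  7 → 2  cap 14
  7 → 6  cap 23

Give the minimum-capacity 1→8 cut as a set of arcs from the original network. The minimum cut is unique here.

Min-cut arcs: {(1,3), (1,5), (1,6), (7,2), (7,6)} (total capacity 87)

augment #1: 1→3→8 push 2
augment #2: 1→5→8 push 33
augment #3: 1→6→8 push 15
augment #4: 1→7→2→8 push 14
augment #5: 1→7→6→8 push 9
augment #6: 1→7→6→2→8 push 14
max flow = 87; residual-reachable set from 1 gives S-side
cut edges (S→T): {(1,3), (1,5), (1,6), (7,2), (7,6)} total cap 87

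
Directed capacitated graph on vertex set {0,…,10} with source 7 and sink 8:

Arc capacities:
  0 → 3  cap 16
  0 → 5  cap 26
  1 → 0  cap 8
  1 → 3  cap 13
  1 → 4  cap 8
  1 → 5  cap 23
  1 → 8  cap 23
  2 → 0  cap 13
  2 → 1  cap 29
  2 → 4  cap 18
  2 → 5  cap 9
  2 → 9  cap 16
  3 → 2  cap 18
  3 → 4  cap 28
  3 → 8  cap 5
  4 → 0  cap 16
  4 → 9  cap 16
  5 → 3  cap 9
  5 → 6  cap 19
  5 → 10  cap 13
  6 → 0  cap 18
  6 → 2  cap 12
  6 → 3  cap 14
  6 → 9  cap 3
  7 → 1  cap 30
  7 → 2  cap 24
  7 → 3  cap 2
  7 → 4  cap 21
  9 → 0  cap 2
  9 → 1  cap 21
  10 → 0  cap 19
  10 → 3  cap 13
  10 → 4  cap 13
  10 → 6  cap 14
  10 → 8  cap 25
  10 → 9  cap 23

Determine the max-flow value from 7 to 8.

augment #1: 7→1→8 bottleneck 23, total now 23
augment #2: 7→3→8 bottleneck 2, total now 25
augment #3: 7→1→3→8 bottleneck 3, total now 28
augment #4: 7→1→5→10→8 bottleneck 4, total now 32
augment #5: 7→2→5→10→8 bottleneck 9, total now 41

Maximum flow value: 41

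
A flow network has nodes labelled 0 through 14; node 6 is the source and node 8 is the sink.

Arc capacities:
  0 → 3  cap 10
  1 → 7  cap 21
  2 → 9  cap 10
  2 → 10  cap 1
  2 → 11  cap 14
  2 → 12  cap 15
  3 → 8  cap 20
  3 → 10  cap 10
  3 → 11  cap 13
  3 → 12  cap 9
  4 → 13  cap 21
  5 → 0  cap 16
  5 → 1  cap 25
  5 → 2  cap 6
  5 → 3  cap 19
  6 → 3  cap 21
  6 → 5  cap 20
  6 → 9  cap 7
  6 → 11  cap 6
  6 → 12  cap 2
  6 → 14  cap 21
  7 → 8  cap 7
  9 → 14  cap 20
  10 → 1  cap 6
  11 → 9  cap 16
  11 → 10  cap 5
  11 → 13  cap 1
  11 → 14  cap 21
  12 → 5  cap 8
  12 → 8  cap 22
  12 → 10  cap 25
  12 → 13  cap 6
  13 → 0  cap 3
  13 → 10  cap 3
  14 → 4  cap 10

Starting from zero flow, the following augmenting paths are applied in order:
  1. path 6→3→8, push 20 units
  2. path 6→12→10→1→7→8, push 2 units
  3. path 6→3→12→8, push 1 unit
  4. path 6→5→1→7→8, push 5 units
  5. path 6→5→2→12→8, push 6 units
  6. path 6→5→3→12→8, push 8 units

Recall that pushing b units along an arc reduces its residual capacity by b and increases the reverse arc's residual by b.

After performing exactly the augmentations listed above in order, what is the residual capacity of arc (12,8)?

after path 1 (6→3→8, push 20): res(12,8)=22
after path 2 (6→12→10→1→7→8, push 2): res(12,8)=22
after path 3 (6→3→12→8, push 1): res(12,8)=21
after path 4 (6→5→1→7→8, push 5): res(12,8)=21
after path 5 (6→5→2→12→8, push 6): res(12,8)=15
after path 6 (6→5→3→12→8, push 8): res(12,8)=7

Residual capacity of (12,8): 7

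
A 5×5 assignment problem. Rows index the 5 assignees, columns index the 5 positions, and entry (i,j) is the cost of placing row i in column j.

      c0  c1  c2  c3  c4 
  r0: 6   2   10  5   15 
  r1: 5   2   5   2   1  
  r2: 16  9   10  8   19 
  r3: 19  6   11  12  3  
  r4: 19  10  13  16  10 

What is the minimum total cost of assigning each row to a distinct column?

one of 2 optimal assignments: row0→col0 (cost 6), row1→col3 (cost 2), row2→col2 (cost 10), row3→col4 (cost 3), row4→col1 (cost 10)
total = 6 + 2 + 10 + 3 + 10 = 31

Minimum assignment cost: 31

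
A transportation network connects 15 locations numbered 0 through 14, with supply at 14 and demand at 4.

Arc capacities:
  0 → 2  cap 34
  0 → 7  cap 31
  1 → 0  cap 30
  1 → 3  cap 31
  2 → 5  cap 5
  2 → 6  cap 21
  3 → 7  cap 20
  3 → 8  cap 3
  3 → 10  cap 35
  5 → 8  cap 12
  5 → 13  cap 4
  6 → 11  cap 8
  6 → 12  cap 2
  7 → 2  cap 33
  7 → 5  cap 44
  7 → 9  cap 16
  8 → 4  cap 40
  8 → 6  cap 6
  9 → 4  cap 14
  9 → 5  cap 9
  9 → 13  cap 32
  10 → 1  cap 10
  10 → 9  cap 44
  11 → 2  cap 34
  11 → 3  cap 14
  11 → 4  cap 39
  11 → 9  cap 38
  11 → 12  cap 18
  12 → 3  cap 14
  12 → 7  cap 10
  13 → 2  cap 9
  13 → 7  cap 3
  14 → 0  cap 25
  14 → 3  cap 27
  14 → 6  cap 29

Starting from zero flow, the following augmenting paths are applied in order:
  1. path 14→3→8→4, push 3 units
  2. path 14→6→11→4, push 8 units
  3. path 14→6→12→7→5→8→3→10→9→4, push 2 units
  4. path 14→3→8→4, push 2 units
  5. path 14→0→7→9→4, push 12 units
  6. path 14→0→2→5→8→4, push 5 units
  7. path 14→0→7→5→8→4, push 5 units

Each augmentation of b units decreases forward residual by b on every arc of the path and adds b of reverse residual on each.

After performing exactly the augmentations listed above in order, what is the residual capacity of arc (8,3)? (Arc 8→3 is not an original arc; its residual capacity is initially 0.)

Residual capacity of (8,3): 3

after path 1 (14→3→8→4, push 3): res(8,3)=3
after path 2 (14→6→11→4, push 8): res(8,3)=3
after path 3 (14→6→12→7→5→8→3→10→9→4, push 2): res(8,3)=1
after path 4 (14→3→8→4, push 2): res(8,3)=3
after path 5 (14→0→7→9→4, push 12): res(8,3)=3
after path 6 (14→0→2→5→8→4, push 5): res(8,3)=3
after path 7 (14→0→7→5→8→4, push 5): res(8,3)=3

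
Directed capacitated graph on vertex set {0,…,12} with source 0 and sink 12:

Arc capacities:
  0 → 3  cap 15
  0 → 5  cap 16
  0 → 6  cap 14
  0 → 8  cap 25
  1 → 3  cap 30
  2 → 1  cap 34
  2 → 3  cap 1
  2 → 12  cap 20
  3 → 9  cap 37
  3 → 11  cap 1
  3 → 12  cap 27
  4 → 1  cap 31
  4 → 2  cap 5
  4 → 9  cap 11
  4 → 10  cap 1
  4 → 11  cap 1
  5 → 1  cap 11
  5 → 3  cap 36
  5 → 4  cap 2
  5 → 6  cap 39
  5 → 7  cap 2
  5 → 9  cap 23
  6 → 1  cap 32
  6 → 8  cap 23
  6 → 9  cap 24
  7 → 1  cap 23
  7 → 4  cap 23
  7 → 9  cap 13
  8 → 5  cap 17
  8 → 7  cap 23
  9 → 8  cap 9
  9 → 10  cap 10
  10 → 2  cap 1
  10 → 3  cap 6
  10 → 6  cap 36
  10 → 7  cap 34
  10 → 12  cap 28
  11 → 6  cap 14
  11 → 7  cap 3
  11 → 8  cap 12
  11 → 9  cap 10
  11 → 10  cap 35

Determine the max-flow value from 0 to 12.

augment #1: 0→3→12 bottleneck 15, total now 15
augment #2: 0→5→3→12 bottleneck 12, total now 27
augment #3: 0→5→4→2→12 bottleneck 2, total now 29
augment #4: 0→5→9→10→12 bottleneck 2, total now 31
augment #5: 0→6→9→10→12 bottleneck 8, total now 39
augment #6: 0→8→7→4→2→12 bottleneck 3, total now 42
augment #7: 0→8→7→4→10→12 bottleneck 1, total now 43
augment #8: 0→6→1→3→11→10→12 bottleneck 1, total now 44
augment #9: 0→8→7→4→11→10→12 bottleneck 1, total now 45

Maximum flow value: 45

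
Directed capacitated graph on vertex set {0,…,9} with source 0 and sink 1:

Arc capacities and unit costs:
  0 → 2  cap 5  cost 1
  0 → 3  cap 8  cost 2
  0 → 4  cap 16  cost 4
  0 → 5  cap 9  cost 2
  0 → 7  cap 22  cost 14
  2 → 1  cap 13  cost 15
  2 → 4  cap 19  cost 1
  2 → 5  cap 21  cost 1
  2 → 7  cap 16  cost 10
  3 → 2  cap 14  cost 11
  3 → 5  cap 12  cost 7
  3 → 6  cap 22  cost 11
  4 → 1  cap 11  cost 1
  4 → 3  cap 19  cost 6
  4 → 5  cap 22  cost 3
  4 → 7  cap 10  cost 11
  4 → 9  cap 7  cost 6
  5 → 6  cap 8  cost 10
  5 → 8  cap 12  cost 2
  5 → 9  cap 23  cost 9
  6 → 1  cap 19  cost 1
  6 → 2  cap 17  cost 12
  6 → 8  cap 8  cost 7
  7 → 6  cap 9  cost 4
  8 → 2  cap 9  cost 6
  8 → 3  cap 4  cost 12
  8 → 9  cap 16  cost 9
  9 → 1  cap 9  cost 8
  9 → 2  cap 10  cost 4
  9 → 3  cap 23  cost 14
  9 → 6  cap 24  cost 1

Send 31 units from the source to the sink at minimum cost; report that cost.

shortest-cost path #1: 0→2→4→1 push 5 @ unit cost 3 (adds 15)
shortest-cost path #2: 0→4→1 push 6 @ unit cost 5 (adds 30)
shortest-cost path #3: 0→4→9→6→1 push 7 @ unit cost 12 (adds 84)
shortest-cost path #4: 0→5→6→1 push 8 @ unit cost 13 (adds 104)
shortest-cost path #5: 0→5→9→6→1 push 1 @ unit cost 13 (adds 13)
shortest-cost path #6: 0→3→6→1 push 3 @ unit cost 14 (adds 42)
shortest-cost path #7: 0→4→2→1 push 1 @ unit cost 18 (adds 18)
total cost = 306

Minimum cost for 31 units: 306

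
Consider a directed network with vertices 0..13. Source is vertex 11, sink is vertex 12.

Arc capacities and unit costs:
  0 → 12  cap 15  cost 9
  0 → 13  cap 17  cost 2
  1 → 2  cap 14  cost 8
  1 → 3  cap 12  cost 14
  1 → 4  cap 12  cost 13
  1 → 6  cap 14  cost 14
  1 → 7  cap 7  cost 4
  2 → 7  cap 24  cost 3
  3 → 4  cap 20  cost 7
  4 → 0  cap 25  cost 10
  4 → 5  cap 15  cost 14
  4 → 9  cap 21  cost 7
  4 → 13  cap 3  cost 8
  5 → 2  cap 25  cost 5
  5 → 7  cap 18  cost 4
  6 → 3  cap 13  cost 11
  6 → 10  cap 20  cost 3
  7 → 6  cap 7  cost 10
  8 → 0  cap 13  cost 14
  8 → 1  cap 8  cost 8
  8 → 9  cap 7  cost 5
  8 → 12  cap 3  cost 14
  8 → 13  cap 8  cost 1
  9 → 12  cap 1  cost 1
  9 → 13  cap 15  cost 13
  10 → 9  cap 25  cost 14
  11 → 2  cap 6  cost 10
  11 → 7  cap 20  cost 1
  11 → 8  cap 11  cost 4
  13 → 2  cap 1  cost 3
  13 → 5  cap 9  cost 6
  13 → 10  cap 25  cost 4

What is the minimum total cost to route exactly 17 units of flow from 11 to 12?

Minimum cost for 17 units: 539

shortest-cost path #1: 11→8→9→12 push 1 @ unit cost 10 (adds 10)
shortest-cost path #2: 11→8→12 push 3 @ unit cost 18 (adds 54)
shortest-cost path #3: 11→8→0→12 push 7 @ unit cost 27 (adds 189)
shortest-cost path #4: 11→7→6→10→9→8→0→12 push 1 @ unit cost 46 (adds 46)
shortest-cost path #5: 11→7→6→3→4→0→12 push 5 @ unit cost 48 (adds 240)
total cost = 539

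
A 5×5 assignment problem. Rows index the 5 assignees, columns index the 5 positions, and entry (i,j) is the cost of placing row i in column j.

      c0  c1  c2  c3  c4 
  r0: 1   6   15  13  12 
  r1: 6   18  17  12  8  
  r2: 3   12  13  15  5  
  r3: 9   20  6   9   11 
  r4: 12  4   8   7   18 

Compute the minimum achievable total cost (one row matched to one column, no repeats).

Minimum assignment cost: 28

optimal assignment: row0→col0 (cost 1), row1→col3 (cost 12), row2→col4 (cost 5), row3→col2 (cost 6), row4→col1 (cost 4)
total = 1 + 12 + 5 + 6 + 4 = 28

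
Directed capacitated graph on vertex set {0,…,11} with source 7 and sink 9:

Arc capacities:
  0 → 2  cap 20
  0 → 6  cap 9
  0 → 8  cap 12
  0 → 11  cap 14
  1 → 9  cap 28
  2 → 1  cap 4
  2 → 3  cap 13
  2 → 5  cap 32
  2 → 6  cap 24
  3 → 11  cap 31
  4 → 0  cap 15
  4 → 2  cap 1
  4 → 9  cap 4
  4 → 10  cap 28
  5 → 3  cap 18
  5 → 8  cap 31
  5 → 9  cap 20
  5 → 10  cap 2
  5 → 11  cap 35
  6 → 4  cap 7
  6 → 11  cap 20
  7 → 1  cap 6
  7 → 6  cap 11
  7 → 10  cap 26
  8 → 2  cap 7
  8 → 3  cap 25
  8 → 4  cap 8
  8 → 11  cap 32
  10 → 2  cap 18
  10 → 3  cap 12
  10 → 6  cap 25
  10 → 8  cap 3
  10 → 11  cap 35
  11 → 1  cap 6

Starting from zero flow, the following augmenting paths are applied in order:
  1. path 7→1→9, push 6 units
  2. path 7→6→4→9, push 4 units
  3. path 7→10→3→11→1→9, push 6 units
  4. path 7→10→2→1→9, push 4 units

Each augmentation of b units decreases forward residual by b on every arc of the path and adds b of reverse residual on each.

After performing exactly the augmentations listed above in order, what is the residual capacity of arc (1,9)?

Residual capacity of (1,9): 12

after path 1 (7→1→9, push 6): res(1,9)=22
after path 2 (7→6→4→9, push 4): res(1,9)=22
after path 3 (7→10→3→11→1→9, push 6): res(1,9)=16
after path 4 (7→10→2→1→9, push 4): res(1,9)=12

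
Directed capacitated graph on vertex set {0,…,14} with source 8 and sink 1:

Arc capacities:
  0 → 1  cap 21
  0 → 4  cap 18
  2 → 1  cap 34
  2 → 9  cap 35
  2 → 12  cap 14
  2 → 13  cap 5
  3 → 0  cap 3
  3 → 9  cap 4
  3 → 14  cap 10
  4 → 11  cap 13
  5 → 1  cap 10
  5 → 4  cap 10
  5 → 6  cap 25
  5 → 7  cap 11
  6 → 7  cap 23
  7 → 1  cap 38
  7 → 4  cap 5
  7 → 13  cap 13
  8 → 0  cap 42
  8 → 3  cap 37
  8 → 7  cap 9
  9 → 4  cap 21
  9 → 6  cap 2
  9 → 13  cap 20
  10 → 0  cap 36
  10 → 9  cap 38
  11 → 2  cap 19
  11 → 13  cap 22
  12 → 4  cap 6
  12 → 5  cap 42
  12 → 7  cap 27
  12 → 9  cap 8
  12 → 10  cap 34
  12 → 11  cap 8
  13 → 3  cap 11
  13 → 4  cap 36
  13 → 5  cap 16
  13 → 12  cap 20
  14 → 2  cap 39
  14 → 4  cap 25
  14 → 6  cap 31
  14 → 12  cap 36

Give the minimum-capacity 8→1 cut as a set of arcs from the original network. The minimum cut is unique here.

augment #1: 8→0→1 push 21
augment #2: 8→7→1 push 9
augment #3: 8→3→14→2→1 push 10
augment #4: 8→0→4→11→2→1 push 13
augment #5: 8→3→9→6→7→1 push 2
augment #6: 8→3→9→13→5→1 push 2
max flow = 57; residual-reachable set from 8 gives S-side
cut edges (S→T): {(0,1), (3,9), (3,14), (4,11), (8,7)} total cap 57

Min-cut arcs: {(0,1), (3,9), (3,14), (4,11), (8,7)} (total capacity 57)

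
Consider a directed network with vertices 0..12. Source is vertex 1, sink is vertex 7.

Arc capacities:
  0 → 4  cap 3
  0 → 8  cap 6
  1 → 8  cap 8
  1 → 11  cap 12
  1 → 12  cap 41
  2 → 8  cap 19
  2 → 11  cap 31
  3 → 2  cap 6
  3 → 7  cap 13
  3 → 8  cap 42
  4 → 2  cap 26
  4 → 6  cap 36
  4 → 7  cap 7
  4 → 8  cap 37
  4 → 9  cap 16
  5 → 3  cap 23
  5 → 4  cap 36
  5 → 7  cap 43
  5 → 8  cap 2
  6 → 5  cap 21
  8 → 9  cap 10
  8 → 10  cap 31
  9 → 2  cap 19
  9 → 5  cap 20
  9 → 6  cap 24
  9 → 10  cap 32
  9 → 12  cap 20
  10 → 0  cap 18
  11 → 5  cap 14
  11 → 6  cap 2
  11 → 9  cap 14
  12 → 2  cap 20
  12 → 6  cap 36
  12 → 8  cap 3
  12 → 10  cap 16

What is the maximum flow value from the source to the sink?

Maximum flow value: 58

augment #1: 1→11→5→7 bottleneck 12, total now 12
augment #2: 1→8→9→5→7 bottleneck 8, total now 20
augment #3: 1→12→6→5→7 bottleneck 21, total now 41
augment #4: 1→12→2→11→5→7 bottleneck 2, total now 43
augment #5: 1→12→10→0→4→7 bottleneck 3, total now 46
augment #6: 1→12→8→9→5→3→7 bottleneck 2, total now 48
augment #7: 1→12→2→11→9→5→3→7 bottleneck 10, total now 58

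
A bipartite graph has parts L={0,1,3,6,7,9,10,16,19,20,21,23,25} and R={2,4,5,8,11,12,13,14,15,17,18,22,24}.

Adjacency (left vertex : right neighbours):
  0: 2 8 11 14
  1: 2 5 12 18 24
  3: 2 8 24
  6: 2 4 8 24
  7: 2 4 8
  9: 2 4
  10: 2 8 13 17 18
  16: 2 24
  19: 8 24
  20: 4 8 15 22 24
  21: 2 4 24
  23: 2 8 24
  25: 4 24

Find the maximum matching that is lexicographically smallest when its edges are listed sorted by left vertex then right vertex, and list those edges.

|M| = 8 (so the lex-smallest maximum matching has 8 edges)
process left vertices in ascending order; for each, take the smallest-labelled available neighbour that still permits 8 edges overall, or leave it unmatched if none does
lex-smallest matching: {0-11, 1-5, 3-2, 6-4, 7-8, 10-13, 16-24, 20-15}

Lex-smallest maximum matching: {(0,11), (1,5), (3,2), (6,4), (7,8), (10,13), (16,24), (20,15)}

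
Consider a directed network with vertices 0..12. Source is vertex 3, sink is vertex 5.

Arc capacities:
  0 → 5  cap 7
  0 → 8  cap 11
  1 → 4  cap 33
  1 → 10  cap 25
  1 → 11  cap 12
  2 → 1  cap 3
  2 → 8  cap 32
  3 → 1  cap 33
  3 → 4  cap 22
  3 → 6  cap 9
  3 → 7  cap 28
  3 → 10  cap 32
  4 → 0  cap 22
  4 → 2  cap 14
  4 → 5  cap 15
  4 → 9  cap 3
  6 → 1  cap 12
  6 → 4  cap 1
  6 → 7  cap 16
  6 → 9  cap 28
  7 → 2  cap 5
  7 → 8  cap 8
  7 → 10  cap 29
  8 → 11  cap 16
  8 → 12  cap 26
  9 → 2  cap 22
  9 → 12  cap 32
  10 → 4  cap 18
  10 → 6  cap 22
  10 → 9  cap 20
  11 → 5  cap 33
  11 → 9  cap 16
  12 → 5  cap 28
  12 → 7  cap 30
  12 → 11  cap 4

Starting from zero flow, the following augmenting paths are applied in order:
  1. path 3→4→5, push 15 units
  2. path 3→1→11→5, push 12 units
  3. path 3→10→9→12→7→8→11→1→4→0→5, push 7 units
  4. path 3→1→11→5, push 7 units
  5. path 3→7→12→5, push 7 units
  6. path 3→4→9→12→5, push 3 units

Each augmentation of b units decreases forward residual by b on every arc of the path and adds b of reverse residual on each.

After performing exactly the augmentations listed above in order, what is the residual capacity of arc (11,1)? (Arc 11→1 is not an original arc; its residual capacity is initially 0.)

Residual capacity of (11,1): 12

after path 1 (3→4→5, push 15): res(11,1)=0
after path 2 (3→1→11→5, push 12): res(11,1)=12
after path 3 (3→10→9→12→7→8→11→1→4→0→5, push 7): res(11,1)=5
after path 4 (3→1→11→5, push 7): res(11,1)=12
after path 5 (3→7→12→5, push 7): res(11,1)=12
after path 6 (3→4→9→12→5, push 3): res(11,1)=12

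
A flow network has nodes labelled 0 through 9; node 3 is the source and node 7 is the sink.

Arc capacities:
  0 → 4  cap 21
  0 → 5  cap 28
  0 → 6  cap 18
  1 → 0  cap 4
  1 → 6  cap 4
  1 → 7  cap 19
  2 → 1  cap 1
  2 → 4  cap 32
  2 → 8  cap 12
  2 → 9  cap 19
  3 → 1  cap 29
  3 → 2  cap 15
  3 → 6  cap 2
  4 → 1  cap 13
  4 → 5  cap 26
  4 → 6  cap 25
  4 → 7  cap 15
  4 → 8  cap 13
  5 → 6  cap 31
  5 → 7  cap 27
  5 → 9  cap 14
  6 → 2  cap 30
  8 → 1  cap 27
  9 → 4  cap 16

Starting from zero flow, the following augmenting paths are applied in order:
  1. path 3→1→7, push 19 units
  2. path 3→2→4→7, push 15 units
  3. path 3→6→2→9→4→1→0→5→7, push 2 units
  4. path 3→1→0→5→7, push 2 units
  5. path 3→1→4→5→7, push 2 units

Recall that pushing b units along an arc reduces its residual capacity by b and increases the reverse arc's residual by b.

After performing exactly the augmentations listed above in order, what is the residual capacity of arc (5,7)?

after path 1 (3→1→7, push 19): res(5,7)=27
after path 2 (3→2→4→7, push 15): res(5,7)=27
after path 3 (3→6→2→9→4→1→0→5→7, push 2): res(5,7)=25
after path 4 (3→1→0→5→7, push 2): res(5,7)=23
after path 5 (3→1→4→5→7, push 2): res(5,7)=21

Residual capacity of (5,7): 21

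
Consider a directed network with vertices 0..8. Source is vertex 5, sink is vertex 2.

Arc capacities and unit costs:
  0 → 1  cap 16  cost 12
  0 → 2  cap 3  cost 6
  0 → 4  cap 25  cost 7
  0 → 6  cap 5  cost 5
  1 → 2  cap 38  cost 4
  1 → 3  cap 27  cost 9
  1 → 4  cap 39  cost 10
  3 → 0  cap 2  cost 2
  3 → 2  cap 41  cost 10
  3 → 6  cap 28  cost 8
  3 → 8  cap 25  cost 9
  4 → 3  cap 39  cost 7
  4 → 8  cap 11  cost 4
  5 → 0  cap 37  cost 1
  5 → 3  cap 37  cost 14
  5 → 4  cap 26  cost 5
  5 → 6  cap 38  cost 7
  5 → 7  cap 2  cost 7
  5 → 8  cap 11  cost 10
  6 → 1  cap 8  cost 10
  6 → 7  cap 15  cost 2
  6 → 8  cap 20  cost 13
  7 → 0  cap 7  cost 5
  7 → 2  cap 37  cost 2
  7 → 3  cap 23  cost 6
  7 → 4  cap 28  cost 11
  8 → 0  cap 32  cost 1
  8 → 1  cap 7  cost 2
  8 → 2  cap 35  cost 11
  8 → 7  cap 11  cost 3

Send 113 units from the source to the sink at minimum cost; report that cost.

shortest-cost path #1: 5→0→2 push 3 @ unit cost 7 (adds 21)
shortest-cost path #2: 5→7→2 push 2 @ unit cost 9 (adds 18)
shortest-cost path #3: 5→0→6→7→2 push 5 @ unit cost 10 (adds 50)
shortest-cost path #4: 5→6→7→2 push 10 @ unit cost 11 (adds 110)
shortest-cost path #5: 5→4→8→7→2 push 11 @ unit cost 14 (adds 154)
shortest-cost path #6: 5→8→1→2 push 7 @ unit cost 16 (adds 112)
shortest-cost path #7: 5→0→1→2 push 16 @ unit cost 17 (adds 272)
shortest-cost path #8: 5→8→2 push 4 @ unit cost 21 (adds 84)
shortest-cost path #9: 5→6→1→2 push 8 @ unit cost 21 (adds 168)
shortest-cost path #10: 5→4→3→2 push 15 @ unit cost 22 (adds 330)
shortest-cost path #11: 5→3→2 push 26 @ unit cost 24 (adds 624)
shortest-cost path #12: 5→6→8→2 push 6 @ unit cost 31 (adds 186)
total cost = 2129

Minimum cost for 113 units: 2129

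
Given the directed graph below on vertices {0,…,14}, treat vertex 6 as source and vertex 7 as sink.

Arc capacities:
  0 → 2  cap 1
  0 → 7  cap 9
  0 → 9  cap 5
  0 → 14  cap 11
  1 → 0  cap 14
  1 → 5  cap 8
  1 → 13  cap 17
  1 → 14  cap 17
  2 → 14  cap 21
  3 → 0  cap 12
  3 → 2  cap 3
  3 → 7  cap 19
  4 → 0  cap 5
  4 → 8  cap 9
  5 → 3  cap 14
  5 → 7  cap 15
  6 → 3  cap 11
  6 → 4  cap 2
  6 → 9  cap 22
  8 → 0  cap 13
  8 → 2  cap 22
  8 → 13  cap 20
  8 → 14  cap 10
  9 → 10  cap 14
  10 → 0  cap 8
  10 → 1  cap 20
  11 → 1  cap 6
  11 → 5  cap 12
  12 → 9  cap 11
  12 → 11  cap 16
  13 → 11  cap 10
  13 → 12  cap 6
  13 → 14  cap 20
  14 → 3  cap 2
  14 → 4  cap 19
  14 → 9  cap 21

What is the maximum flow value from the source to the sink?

Maximum flow value: 27

augment #1: 6→3→7 bottleneck 11, total now 11
augment #2: 6→4→0→7 bottleneck 2, total now 13
augment #3: 6→9→10→0→7 bottleneck 7, total now 20
augment #4: 6→9→10→1→5→7 bottleneck 7, total now 27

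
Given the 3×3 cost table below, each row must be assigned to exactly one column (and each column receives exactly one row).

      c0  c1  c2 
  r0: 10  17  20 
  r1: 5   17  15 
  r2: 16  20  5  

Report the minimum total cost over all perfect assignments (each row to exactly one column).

optimal assignment: row0→col1 (cost 17), row1→col0 (cost 5), row2→col2 (cost 5)
total = 17 + 5 + 5 = 27

Minimum assignment cost: 27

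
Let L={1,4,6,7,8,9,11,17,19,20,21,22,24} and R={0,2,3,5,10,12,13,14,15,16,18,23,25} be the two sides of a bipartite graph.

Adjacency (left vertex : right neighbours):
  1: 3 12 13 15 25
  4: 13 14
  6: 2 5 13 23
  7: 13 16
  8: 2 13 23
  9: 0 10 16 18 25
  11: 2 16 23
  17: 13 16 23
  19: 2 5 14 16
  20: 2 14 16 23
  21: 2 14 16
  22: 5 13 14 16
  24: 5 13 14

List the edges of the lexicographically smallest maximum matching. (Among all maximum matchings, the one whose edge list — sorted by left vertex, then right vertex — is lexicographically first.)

Lex-smallest maximum matching: {(1,3), (4,13), (6,2), (7,16), (8,23), (9,0), (19,5), (20,14)}

|M| = 8 (so the lex-smallest maximum matching has 8 edges)
process left vertices in ascending order; for each, take the smallest-labelled available neighbour that still permits 8 edges overall, or leave it unmatched if none does
lex-smallest matching: {1-3, 4-13, 6-2, 7-16, 8-23, 9-0, 19-5, 20-14}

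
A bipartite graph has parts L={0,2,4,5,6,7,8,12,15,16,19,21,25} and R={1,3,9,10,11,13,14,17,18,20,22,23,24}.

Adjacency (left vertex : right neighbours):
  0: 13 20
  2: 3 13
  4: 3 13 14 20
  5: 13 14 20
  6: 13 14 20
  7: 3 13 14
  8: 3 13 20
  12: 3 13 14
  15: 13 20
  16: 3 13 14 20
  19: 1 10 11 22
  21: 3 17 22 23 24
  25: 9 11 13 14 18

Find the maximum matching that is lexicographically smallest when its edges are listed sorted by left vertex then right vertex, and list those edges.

|M| = 7 (so the lex-smallest maximum matching has 7 edges)
process left vertices in ascending order; for each, take the smallest-labelled available neighbour that still permits 7 edges overall, or leave it unmatched if none does
lex-smallest matching: {0-13, 2-3, 4-14, 5-20, 19-1, 21-17, 25-9}

Lex-smallest maximum matching: {(0,13), (2,3), (4,14), (5,20), (19,1), (21,17), (25,9)}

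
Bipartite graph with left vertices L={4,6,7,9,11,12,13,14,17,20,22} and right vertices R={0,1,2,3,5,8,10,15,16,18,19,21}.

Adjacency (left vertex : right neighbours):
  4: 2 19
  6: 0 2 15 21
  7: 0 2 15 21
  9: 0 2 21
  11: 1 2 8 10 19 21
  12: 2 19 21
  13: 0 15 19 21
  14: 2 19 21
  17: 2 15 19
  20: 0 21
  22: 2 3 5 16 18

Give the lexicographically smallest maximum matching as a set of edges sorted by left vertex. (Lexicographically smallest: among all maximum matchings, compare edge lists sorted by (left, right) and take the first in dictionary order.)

|M| = 7 (so the lex-smallest maximum matching has 7 edges)
process left vertices in ascending order; for each, take the smallest-labelled available neighbour that still permits 7 edges overall, or leave it unmatched if none does
lex-smallest matching: {4-2, 6-0, 7-15, 9-21, 11-1, 12-19, 22-3}

Lex-smallest maximum matching: {(4,2), (6,0), (7,15), (9,21), (11,1), (12,19), (22,3)}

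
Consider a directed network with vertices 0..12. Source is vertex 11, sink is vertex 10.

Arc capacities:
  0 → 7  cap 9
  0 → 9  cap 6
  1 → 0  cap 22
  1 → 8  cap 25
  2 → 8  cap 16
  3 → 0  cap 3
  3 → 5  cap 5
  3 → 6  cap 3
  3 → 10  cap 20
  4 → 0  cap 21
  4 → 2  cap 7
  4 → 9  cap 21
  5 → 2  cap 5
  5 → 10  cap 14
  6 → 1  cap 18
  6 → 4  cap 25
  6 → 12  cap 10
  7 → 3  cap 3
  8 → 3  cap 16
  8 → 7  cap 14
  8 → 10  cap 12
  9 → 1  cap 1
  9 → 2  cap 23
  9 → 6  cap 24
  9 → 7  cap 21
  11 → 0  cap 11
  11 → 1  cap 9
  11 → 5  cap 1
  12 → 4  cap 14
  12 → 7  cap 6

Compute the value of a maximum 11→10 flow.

Maximum flow value: 19

augment #1: 11→5→10 bottleneck 1, total now 1
augment #2: 11→1→8→10 bottleneck 9, total now 10
augment #3: 11→0→7→3→10 bottleneck 3, total now 13
augment #4: 11→0→9→1→8→10 bottleneck 1, total now 14
augment #5: 11→0→9→2→8→10 bottleneck 2, total now 16
augment #6: 11→0→9→2→8→3→10 bottleneck 3, total now 19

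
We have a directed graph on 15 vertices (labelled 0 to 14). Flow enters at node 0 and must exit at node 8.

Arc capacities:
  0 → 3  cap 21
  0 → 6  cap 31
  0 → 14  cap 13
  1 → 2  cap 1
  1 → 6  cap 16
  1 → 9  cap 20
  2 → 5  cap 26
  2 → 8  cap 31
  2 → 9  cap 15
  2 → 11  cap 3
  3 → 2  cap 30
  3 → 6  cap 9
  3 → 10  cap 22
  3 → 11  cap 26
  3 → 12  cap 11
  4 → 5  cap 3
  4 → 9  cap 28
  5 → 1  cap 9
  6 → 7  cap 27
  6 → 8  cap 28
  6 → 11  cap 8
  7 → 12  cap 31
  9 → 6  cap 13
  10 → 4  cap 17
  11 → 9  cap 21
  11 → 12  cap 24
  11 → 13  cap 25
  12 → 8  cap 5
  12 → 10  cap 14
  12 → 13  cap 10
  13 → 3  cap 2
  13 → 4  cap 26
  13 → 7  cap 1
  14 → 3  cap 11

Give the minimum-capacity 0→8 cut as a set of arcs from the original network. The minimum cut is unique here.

augment #1: 0→6→8 push 28
augment #2: 0→3→2→8 push 21
augment #3: 0→6→7→12→8 push 3
augment #4: 0→14→3→2→8 push 9
augment #5: 0→14→3→12→8 push 2
max flow = 63; residual-reachable set from 0 gives S-side
cut edges (S→T): {(0,3), (0,6), (14,3)} total cap 63

Min-cut arcs: {(0,3), (0,6), (14,3)} (total capacity 63)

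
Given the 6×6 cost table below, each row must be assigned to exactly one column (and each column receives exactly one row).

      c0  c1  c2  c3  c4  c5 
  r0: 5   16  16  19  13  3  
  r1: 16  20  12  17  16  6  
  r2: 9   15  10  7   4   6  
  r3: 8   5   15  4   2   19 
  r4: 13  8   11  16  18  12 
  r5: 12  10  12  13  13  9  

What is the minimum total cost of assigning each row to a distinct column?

Minimum assignment cost: 39

optimal assignment: row0→col0 (cost 5), row1→col5 (cost 6), row2→col4 (cost 4), row3→col3 (cost 4), row4→col1 (cost 8), row5→col2 (cost 12)
total = 5 + 6 + 4 + 4 + 8 + 12 = 39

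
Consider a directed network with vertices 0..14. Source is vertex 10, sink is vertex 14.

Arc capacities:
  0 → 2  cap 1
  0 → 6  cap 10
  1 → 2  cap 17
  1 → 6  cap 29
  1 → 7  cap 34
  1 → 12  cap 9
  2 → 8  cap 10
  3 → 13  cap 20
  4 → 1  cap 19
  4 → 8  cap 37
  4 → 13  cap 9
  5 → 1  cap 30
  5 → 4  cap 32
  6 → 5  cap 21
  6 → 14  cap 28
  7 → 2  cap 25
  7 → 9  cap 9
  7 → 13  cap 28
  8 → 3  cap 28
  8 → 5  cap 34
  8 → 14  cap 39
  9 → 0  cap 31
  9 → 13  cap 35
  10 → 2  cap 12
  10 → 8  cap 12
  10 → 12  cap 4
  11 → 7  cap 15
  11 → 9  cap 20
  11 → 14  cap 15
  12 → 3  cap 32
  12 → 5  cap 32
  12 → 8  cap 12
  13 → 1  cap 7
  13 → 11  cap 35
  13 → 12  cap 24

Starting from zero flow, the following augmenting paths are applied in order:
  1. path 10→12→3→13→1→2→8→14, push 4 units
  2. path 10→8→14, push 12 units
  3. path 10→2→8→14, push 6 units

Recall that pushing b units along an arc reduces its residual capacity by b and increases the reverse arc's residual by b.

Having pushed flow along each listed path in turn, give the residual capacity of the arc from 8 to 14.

Residual capacity of (8,14): 17

after path 1 (10→12→3→13→1→2→8→14, push 4): res(8,14)=35
after path 2 (10→8→14, push 12): res(8,14)=23
after path 3 (10→2→8→14, push 6): res(8,14)=17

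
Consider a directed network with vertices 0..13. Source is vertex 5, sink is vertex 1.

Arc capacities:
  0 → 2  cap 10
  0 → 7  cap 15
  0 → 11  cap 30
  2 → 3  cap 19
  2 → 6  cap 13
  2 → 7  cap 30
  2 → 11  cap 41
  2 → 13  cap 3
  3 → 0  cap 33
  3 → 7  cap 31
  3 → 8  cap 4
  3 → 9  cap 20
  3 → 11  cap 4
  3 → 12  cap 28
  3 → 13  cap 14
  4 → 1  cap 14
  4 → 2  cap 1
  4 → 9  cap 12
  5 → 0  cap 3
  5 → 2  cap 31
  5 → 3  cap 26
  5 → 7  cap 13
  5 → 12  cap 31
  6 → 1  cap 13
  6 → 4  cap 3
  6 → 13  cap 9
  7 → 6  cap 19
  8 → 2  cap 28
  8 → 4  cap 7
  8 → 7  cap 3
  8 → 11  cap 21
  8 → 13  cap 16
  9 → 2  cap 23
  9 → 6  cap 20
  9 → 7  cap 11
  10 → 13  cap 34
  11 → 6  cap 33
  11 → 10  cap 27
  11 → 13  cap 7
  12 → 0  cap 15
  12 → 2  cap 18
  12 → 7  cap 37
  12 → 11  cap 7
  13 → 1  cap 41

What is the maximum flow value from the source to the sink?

Maximum flow value: 61

augment #1: 5→2→6→1 bottleneck 13, total now 13
augment #2: 5→2→13→1 bottleneck 3, total now 16
augment #3: 5→3→13→1 bottleneck 14, total now 30
augment #4: 5→0→11→13→1 bottleneck 3, total now 33
augment #5: 5→2→11→13→1 bottleneck 4, total now 37
augment #6: 5→3→8→4→1 bottleneck 4, total now 41
augment #7: 5→7→6→4→1 bottleneck 3, total now 44
augment #8: 5→7→6→13→1 bottleneck 9, total now 53
augment #9: 5→2→11→10→13→1 bottleneck 8, total now 61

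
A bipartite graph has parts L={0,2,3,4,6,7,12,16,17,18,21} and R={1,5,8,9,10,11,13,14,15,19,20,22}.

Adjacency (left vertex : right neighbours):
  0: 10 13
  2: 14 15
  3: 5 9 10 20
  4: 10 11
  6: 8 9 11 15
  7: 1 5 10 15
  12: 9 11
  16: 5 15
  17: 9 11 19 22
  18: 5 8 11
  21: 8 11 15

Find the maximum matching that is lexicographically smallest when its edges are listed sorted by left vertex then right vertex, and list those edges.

Lex-smallest maximum matching: {(0,13), (2,14), (3,20), (4,10), (6,8), (7,1), (12,9), (16,5), (17,19), (18,11), (21,15)}

|M| = 11 (so the lex-smallest maximum matching has 11 edges)
process left vertices in ascending order; for each, take the smallest-labelled available neighbour that still permits 11 edges overall, or leave it unmatched if none does
lex-smallest matching: {0-13, 2-14, 3-20, 4-10, 6-8, 7-1, 12-9, 16-5, 17-19, 18-11, 21-15}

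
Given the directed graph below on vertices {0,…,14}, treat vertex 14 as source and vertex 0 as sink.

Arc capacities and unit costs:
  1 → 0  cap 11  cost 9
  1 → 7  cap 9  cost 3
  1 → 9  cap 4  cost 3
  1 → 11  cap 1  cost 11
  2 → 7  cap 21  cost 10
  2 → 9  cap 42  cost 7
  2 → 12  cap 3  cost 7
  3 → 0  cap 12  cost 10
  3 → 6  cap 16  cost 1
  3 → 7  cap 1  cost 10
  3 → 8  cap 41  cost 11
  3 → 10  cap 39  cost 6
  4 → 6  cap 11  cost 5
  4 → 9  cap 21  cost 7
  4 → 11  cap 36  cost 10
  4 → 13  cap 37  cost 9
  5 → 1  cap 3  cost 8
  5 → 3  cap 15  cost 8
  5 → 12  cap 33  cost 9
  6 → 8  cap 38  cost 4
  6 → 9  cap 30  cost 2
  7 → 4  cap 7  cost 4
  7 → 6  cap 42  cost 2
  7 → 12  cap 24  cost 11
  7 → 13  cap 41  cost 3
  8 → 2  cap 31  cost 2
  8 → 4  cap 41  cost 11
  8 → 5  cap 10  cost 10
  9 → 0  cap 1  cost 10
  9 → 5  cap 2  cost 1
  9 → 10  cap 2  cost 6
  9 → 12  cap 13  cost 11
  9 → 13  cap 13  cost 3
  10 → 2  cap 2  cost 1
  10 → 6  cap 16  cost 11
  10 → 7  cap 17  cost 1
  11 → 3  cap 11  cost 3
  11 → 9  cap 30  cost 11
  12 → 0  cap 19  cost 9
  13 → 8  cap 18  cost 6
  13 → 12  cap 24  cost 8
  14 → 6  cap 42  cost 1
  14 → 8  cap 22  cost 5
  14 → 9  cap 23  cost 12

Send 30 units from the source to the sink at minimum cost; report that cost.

Minimum cost for 30 units: 755

shortest-cost path #1: 14→6→9→0 push 1 @ unit cost 13 (adds 13)
shortest-cost path #2: 14→6→9→5→1→0 push 2 @ unit cost 21 (adds 42)
shortest-cost path #3: 14→6→9→12→0 push 13 @ unit cost 23 (adds 299)
shortest-cost path #4: 14→6→9→13→12→0 push 6 @ unit cost 23 (adds 138)
shortest-cost path #5: 14→8→5→1→0 push 1 @ unit cost 32 (adds 32)
shortest-cost path #6: 14→8→5→3→0 push 7 @ unit cost 33 (adds 231)
total cost = 755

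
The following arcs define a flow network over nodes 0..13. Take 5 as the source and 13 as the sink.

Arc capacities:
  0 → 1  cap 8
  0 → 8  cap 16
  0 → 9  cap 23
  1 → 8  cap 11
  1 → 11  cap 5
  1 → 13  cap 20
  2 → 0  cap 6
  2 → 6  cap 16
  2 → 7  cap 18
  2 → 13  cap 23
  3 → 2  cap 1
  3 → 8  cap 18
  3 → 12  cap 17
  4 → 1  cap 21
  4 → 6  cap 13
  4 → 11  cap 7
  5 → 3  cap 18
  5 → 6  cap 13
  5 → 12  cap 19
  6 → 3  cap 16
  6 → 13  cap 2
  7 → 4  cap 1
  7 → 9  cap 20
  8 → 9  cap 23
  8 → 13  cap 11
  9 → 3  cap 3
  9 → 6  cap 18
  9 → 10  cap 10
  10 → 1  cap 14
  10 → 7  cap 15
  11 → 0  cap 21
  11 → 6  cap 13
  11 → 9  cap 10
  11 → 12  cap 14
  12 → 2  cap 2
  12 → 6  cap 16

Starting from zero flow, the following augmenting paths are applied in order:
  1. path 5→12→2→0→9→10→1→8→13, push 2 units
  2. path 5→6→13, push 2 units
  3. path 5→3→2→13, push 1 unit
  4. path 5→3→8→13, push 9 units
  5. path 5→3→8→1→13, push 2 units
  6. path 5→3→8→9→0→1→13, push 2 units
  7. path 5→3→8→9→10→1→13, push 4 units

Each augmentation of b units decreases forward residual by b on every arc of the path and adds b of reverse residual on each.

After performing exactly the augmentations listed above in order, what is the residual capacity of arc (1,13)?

after path 1 (5→12→2→0→9→10→1→8→13, push 2): res(1,13)=20
after path 2 (5→6→13, push 2): res(1,13)=20
after path 3 (5→3→2→13, push 1): res(1,13)=20
after path 4 (5→3→8→13, push 9): res(1,13)=20
after path 5 (5→3→8→1→13, push 2): res(1,13)=18
after path 6 (5→3→8→9→0→1→13, push 2): res(1,13)=16
after path 7 (5→3→8→9→10→1→13, push 4): res(1,13)=12

Residual capacity of (1,13): 12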